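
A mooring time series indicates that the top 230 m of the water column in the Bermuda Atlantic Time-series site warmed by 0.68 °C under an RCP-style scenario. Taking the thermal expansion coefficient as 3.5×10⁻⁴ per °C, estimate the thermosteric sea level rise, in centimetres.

about 5.47 cm

Δh = αΔT·H = 3.5×10⁻⁴ × 0.68 × 230 = 0.05474 m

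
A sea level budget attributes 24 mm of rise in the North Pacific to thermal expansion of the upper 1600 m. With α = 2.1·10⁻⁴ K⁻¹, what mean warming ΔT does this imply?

ΔT = Δh/(αH) = 0.024 / (2.1×10⁻⁴ × 1600) ≈ 0.07143 K

ΔT ≈ 0.0714 K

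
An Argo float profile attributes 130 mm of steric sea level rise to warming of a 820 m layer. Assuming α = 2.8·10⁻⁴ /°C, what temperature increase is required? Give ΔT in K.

ΔT = Δh/(αH) = 0.13 / (2.8×10⁻⁴ × 820) ≈ 0.5662 K

0.57 K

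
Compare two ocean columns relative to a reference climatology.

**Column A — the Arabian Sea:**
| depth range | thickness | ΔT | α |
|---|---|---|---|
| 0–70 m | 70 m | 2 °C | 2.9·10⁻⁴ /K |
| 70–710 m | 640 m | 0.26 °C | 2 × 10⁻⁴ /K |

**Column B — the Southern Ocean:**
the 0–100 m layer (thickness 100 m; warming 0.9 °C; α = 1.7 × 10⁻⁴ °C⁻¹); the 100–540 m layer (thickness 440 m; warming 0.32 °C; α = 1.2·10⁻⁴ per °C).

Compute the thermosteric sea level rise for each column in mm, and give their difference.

A: 73.9 mm; B: 32.2 mm; difference 41.7 mm

A Layer 1: 2.9×10⁻⁴ × 2 × 70 = 0.04060 m
A 2×10⁻⁴ × 640 × 0.26 = 0.03328 m
A total: 0.07388 m
B 100 × 1.7×10⁻⁴ × 0.9 = 0.01530 m
B 0.32 × 1.2×10⁻⁴ × 440 = 0.016896 m
B total: 0.032196 m
Difference: 0.07388 − 0.032196 = 0.041684 m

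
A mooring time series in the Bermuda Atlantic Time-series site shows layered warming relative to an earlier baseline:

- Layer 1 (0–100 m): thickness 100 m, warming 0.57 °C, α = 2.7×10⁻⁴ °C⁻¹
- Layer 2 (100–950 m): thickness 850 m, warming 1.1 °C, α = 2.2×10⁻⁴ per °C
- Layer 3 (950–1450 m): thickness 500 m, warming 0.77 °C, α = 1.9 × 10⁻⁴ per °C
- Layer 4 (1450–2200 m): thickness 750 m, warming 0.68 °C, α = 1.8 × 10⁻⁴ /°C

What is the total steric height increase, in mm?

386 mm

0–100 m: 100 × 0.57 × 2.7×10⁻⁴ = 0.01539 m
100–950 m: 850 × 2.2×10⁻⁴ × 1.1 = 0.20570 m
Layer 3: 1.9×10⁻⁴ × 500 × 0.77 = 0.07315 m
1450–2200 m: 750 × 1.8×10⁻⁴ × 0.68 = 0.09180 m
Δh = 0.01539 + 0.20570 + 0.07315 + 0.09180 = 0.38604 m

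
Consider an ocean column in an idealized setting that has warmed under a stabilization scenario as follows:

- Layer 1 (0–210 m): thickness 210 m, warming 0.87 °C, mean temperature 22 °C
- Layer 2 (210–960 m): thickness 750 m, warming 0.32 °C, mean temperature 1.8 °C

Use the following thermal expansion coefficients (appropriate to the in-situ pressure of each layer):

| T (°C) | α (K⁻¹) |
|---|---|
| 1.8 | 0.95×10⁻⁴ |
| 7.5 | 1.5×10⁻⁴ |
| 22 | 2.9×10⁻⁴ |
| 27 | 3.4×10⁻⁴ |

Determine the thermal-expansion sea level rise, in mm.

Layer 1 at 22 °C → α = 2.9×10⁻⁴ K⁻¹
Layer 2 at 1.8 °C → α = 0.95×10⁻⁴ K⁻¹
0–210 m: 2.9×10⁻⁴ × 210 × 0.87 = 0.052983 m
210–960 m: 0.95×10⁻⁴ × 750 × 0.32 = 0.02280 m
Δh = 0.052983 + 0.02280 = 0.075783 m

76 mm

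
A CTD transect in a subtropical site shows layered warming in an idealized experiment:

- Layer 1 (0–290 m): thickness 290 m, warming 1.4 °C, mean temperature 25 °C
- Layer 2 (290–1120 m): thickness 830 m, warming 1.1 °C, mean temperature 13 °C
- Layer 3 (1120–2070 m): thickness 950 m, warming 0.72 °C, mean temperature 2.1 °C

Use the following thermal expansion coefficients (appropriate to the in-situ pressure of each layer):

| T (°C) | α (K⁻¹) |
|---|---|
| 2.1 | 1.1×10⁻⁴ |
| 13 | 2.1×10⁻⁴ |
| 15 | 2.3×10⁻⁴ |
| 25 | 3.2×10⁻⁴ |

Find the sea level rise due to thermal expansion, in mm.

Δh = 397 mm

Layer 1 at 25 °C → α = 3.2×10⁻⁴ K⁻¹
Layer 2 at 13 °C → α = 2.1×10⁻⁴ K⁻¹
Layer 3 at 2.1 °C → α = 1.1×10⁻⁴ K⁻¹
3.2×10⁻⁴ × 290 × 1.4 = 0.12992 m
830 × 2.1×10⁻⁴ × 1.1 = 0.19173 m
Layer 3: 1.1×10⁻⁴ × 0.72 × 950 = 0.07524 m
Δh = 0.12992 + 0.19173 + 0.07524 = 0.39689 m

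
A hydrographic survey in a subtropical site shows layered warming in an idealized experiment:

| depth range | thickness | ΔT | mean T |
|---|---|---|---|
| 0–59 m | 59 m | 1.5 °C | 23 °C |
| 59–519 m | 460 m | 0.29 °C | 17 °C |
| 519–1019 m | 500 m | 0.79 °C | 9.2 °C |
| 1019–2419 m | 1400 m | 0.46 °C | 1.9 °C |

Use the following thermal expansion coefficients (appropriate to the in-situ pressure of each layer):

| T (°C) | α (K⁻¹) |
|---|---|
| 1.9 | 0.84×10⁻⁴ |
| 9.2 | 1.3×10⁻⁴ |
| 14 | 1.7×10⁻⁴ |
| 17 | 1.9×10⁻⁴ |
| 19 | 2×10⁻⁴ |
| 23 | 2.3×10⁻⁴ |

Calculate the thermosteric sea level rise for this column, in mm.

Layer 1 at 23 °C → α = 2.3×10⁻⁴ K⁻¹
Layer 2 at 17 °C → α = 1.9×10⁻⁴ K⁻¹
Layer 3 at 9.2 °C → α = 1.3×10⁻⁴ K⁻¹
Layer 4 at 1.9 °C → α = 0.84×10⁻⁴ K⁻¹
0–59 m: 2.3×10⁻⁴ × 1.5 × 59 = 0.020355 m
Layer 2: 460 × 0.29 × 1.9×10⁻⁴ = 0.025346 m
500 × 0.79 × 1.3×10⁻⁴ = 0.05135 m
Layer 4: 0.46 × 1400 × 0.84×10⁻⁴ = 0.054096 m
Δh = 0.020355 + 0.025346 + 0.05135 + 0.054096 = 0.151147 m

151 mm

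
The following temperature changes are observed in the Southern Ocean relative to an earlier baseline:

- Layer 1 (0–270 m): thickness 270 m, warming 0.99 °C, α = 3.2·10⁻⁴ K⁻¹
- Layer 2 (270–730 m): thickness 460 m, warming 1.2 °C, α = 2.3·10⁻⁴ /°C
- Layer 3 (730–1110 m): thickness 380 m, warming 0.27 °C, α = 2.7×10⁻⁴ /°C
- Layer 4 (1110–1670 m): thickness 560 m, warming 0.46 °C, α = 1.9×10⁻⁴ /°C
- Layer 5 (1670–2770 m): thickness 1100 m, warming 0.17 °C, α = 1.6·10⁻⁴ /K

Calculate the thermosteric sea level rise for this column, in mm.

0.99 × 3.2×10⁻⁴ × 270 = 0.085536 m
460 × 2.3×10⁻⁴ × 1.2 = 0.12696 m
Layer 3: 2.7×10⁻⁴ × 380 × 0.27 = 0.027702 m
1.9×10⁻⁴ × 0.46 × 560 = 0.048944 m
Layer 5: 0.17 × 1.6×10⁻⁴ × 1100 = 0.02992 m
Δh = 0.085536 + 0.12696 + 0.027702 + 0.048944 + 0.02992 = 0.319062 m ≈ 319 mm

319 mm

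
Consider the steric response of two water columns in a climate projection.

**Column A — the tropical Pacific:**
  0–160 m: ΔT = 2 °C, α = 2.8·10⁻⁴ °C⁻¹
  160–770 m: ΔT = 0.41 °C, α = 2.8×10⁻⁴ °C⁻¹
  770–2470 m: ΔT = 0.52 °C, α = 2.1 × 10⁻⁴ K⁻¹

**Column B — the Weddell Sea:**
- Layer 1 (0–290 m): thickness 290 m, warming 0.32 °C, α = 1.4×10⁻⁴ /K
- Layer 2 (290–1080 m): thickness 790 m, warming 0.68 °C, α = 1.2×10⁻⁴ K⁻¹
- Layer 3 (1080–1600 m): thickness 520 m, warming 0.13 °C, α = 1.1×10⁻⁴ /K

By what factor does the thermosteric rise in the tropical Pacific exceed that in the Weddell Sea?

≈ 4.1×

A 2 × 2.8×10⁻⁴ × 160 = 0.08960 m
A 160–770 m: 2.8×10⁻⁴ × 0.41 × 610 = 0.070028 m
A 770–2470 m: 0.52 × 2.1×10⁻⁴ × 1700 = 0.18564 m
A total: 0.345268 m
B Layer 1: 0.32 × 1.4×10⁻⁴ × 290 = 0.012992 m
B 790 × 0.68 × 1.2×10⁻⁴ = 0.064464 m
B 1080–1600 m: 1.1×10⁻⁴ × 0.13 × 520 = 0.007436 m
B total: 0.084892 m
Ratio: 0.345268 / 0.084892 ≈ 4.067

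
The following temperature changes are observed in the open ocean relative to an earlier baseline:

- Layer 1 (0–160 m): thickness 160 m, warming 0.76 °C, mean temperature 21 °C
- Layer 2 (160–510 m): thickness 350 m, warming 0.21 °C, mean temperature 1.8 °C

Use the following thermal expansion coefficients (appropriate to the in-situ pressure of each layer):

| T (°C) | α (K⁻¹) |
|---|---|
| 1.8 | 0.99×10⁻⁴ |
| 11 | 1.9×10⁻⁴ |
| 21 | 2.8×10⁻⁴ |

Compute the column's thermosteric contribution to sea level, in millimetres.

Δh = 41.3 mm

Layer 1 at 21 °C → α = 2.8×10⁻⁴ K⁻¹
Layer 2 at 1.8 °C → α = 0.99×10⁻⁴ K⁻¹
Layer 1: 2.8×10⁻⁴ × 160 × 0.76 = 0.034048 m
160–510 m: 0.21 × 0.99×10⁻⁴ × 350 = 0.0072765 m
Δh = 0.034048 + 0.0072765 = 0.0413245 m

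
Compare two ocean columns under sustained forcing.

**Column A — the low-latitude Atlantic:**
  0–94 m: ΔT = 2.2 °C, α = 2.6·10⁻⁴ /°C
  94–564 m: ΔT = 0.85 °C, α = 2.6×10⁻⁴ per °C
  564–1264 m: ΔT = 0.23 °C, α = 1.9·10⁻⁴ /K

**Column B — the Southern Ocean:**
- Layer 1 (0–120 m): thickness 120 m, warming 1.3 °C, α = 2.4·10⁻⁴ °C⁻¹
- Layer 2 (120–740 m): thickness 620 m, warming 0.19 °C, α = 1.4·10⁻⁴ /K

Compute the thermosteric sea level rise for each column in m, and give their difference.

A 0–94 m: 94 × 2.2 × 2.6×10⁻⁴ = 0.053768 m
A Layer 2: 0.85 × 470 × 2.6×10⁻⁴ = 0.10387 m
A 1.9×10⁻⁴ × 0.23 × 700 = 0.03059 m
A total: 0.188228 m
B 0–120 m: 1.3 × 120 × 2.4×10⁻⁴ = 0.03744 m
B Layer 2: 1.4×10⁻⁴ × 620 × 0.19 = 0.016492 m
B total: 0.053932 m
Difference: 0.188228 − 0.053932 = 0.134296 m

Δh_A ≈ 0.19 m, Δh_B ≈ 0.054 m; difference ≈ 0.13 m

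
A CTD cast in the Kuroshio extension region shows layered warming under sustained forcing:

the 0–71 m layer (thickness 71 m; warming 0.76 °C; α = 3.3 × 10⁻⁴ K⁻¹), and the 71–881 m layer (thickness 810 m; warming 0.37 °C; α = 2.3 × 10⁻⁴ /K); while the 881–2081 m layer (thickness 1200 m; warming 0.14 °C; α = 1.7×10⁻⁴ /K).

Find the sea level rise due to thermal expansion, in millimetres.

71 × 0.76 × 3.3×10⁻⁴ = 0.0178068 m
810 × 0.37 × 2.3×10⁻⁴ = 0.068931 m
1.7×10⁻⁴ × 0.14 × 1200 = 0.02856 m
Δh = 0.0178068 + 0.068931 + 0.02856 = 0.1152978 m ≈ 120 mm

120 mm of thermosteric rise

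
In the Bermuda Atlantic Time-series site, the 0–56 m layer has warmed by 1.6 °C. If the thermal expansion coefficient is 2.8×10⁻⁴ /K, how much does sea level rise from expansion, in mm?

Δh = αΔT·H = 2.8×10⁻⁴ × 1.6 × 56 = 0.025088 m

Δh ≈ 25.1 mm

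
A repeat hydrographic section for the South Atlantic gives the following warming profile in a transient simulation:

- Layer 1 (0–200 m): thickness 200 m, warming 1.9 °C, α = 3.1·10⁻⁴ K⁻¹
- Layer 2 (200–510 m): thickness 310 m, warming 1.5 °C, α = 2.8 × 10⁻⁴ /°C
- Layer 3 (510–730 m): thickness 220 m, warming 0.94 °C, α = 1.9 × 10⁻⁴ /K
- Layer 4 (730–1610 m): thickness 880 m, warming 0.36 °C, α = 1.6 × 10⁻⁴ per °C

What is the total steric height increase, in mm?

0–200 m: 200 × 3.1×10⁻⁴ × 1.9 = 0.11780 m
200–510 m: 2.8×10⁻⁴ × 310 × 1.5 = 0.13020 m
510–730 m: 0.94 × 1.9×10⁻⁴ × 220 = 0.039292 m
1.6×10⁻⁴ × 880 × 0.36 = 0.050688 m
Δh = 0.11780 + 0.13020 + 0.039292 + 0.050688 = 0.33798 m ≈ 340 mm

340 mm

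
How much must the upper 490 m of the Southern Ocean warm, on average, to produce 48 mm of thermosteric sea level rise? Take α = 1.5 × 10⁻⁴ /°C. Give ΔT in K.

0.65 K

ΔT = Δh/(αH) = 0.048 / (1.5×10⁻⁴ × 490) ≈ 0.6531 K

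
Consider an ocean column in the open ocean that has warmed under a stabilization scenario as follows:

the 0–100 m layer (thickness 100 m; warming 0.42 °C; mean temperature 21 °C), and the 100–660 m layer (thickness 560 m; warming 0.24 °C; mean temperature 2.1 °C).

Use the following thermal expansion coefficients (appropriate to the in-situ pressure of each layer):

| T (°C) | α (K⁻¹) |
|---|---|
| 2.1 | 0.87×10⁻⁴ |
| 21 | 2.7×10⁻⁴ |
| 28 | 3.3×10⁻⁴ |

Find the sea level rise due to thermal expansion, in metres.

Δh ≈ 0.0230 m

Layer 1 at 21 °C → α = 2.7×10⁻⁴ K⁻¹
Layer 2 at 2.1 °C → α = 0.87×10⁻⁴ K⁻¹
Layer 1: 0.42 × 100 × 2.7×10⁻⁴ = 0.01134 m
0.24 × 560 × 0.87×10⁻⁴ = 0.0116928 m
Δh = 0.01134 + 0.0116928 = 0.0230328 m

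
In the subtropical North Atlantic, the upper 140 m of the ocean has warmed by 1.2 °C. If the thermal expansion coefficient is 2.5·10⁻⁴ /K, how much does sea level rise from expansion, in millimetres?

Δh = αΔT·H = 2.5×10⁻⁴ × 1.2 × 140 = 0.04200 m

Δh = 42 mm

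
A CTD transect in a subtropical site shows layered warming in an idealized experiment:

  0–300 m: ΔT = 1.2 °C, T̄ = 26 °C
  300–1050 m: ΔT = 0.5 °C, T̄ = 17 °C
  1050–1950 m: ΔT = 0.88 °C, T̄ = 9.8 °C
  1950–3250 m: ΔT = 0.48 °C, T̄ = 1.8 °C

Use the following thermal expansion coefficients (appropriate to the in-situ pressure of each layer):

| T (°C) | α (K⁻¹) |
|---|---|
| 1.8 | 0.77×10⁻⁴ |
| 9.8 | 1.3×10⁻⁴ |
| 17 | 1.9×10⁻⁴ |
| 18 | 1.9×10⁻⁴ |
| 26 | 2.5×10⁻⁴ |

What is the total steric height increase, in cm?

about 31.2 cm

Layer 1 at 26 °C → α = 2.5×10⁻⁴ K⁻¹
Layer 2 at 17 °C → α = 1.9×10⁻⁴ K⁻¹
Layer 3 at 9.8 °C → α = 1.3×10⁻⁴ K⁻¹
Layer 4 at 1.8 °C → α = 0.77×10⁻⁴ K⁻¹
2.5×10⁻⁴ × 1.2 × 300 = 0.09000 m
1.9×10⁻⁴ × 750 × 0.5 = 0.07125 m
1.3×10⁻⁴ × 900 × 0.88 = 0.10296 m
1950–3250 m: 0.48 × 0.77×10⁻⁴ × 1300 = 0.048048 m
Δh = 0.09000 + 0.07125 + 0.10296 + 0.048048 = 0.312258 m ≈ 31.2 cm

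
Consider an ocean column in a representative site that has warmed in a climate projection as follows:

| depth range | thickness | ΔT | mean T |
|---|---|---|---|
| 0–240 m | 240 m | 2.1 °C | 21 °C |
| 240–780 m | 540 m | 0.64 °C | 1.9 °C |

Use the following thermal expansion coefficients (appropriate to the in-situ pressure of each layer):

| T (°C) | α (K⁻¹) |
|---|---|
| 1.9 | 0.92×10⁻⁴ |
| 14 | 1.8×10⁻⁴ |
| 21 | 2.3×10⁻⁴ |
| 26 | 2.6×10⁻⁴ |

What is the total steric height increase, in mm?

Layer 1 at 21 °C → α = 2.3×10⁻⁴ K⁻¹
Layer 2 at 1.9 °C → α = 0.92×10⁻⁴ K⁻¹
Layer 1: 240 × 2.3×10⁻⁴ × 2.1 = 0.11592 m
Layer 2: 0.92×10⁻⁴ × 0.64 × 540 = 0.0317952 m
Δh = 0.11592 + 0.0317952 = 0.1477152 m ≈ 150 mm

150 mm of thermosteric rise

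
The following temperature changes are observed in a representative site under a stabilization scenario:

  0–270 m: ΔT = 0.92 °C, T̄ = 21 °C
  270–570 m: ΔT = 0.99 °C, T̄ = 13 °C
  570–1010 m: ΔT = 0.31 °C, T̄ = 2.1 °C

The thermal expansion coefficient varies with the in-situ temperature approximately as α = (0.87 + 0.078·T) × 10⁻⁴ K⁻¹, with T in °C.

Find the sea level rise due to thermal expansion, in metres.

Layer 1: α = (0.87 + 0.078×21)×10⁻⁴ = 2.508×10⁻⁴ K⁻¹
Layer 2: α = (0.87 + 0.078×13)×10⁻⁴ = 1.884×10⁻⁴ K⁻¹
Layer 3: α = (0.87 + 0.078×2.1)×10⁻⁴ = 1.0338×10⁻⁴ K⁻¹
0.92 × 2.508×10⁻⁴ × 270 = 0.06229872 m
300 × 0.99 × 1.884×10⁻⁴ = 0.0559548 m
570–1010 m: 1.0338×10⁻⁴ × 0.31 × 440 = 0.014101032 m
Δh = 0.06229872 + 0.0559548 + 0.014101032 = 0.132354552 m

0.132 m of thermosteric rise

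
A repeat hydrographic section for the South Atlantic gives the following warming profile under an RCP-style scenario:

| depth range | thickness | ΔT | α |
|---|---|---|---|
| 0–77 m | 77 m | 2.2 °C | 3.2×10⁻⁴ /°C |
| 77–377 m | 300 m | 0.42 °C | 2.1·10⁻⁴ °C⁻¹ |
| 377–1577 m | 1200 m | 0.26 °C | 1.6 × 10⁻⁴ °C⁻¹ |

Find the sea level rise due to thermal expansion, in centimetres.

Δh ≈ 13.1 cm

77 × 2.2 × 3.2×10⁻⁴ = 0.054208 m
77–377 m: 2.1×10⁻⁴ × 0.42 × 300 = 0.02646 m
Layer 3: 0.26 × 1.6×10⁻⁴ × 1200 = 0.04992 m
Δh = 0.054208 + 0.02646 + 0.04992 = 0.130588 m ≈ 13.1 cm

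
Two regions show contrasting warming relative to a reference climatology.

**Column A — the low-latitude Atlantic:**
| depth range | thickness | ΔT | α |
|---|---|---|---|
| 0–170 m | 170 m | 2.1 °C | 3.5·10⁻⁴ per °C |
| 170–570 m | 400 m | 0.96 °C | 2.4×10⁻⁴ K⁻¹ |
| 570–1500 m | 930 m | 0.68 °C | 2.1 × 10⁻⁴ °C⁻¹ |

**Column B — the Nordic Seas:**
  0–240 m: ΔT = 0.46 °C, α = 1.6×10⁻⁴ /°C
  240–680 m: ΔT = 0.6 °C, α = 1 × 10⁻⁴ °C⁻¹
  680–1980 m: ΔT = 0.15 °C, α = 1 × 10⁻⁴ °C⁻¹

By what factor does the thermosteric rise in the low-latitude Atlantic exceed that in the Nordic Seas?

A 170 × 3.5×10⁻⁴ × 2.1 = 0.12495 m
A 170–570 m: 400 × 2.4×10⁻⁴ × 0.96 = 0.09216 m
A 570–1500 m: 2.1×10⁻⁴ × 0.68 × 930 = 0.132804 m
A total: 0.349914 m
B Layer 1: 1.6×10⁻⁴ × 0.46 × 240 = 0.017664 m
B 240–680 m: 1×10⁻⁴ × 0.6 × 440 = 0.02640 m
B Layer 3: 1×10⁻⁴ × 1300 × 0.15 = 0.01950 m
B total: 0.063564 m
Ratio: 0.349914 / 0.063564 ≈ 5.505

a factor of 5.5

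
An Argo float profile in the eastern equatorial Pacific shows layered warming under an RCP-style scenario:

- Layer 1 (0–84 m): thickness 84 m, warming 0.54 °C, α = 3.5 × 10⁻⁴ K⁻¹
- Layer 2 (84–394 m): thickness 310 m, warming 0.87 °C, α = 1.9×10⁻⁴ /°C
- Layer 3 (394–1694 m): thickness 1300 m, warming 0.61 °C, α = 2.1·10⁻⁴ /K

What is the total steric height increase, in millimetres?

230 mm of thermosteric rise

0–84 m: 3.5×10⁻⁴ × 84 × 0.54 = 0.015876 m
310 × 0.87 × 1.9×10⁻⁴ = 0.051243 m
Layer 3: 2.1×10⁻⁴ × 1300 × 0.61 = 0.16653 m
Δh = 0.015876 + 0.051243 + 0.16653 = 0.233649 m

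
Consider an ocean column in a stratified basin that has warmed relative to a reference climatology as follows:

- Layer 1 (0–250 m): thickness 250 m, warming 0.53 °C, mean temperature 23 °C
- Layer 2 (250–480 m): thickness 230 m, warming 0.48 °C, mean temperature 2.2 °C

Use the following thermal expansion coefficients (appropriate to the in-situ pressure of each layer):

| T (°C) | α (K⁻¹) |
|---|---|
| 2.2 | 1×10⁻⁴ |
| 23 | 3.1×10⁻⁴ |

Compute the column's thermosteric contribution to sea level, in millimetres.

Δh ≈ 52 mm

Layer 1 at 23 °C → α = 3.1×10⁻⁴ K⁻¹
Layer 2 at 2.2 °C → α = 1×10⁻⁴ K⁻¹
0–250 m: 250 × 0.53 × 3.1×10⁻⁴ = 0.041075 m
250–480 m: 0.48 × 1×10⁻⁴ × 230 = 0.01104 m
Δh = 0.041075 + 0.01104 = 0.052115 m ≈ 52 mm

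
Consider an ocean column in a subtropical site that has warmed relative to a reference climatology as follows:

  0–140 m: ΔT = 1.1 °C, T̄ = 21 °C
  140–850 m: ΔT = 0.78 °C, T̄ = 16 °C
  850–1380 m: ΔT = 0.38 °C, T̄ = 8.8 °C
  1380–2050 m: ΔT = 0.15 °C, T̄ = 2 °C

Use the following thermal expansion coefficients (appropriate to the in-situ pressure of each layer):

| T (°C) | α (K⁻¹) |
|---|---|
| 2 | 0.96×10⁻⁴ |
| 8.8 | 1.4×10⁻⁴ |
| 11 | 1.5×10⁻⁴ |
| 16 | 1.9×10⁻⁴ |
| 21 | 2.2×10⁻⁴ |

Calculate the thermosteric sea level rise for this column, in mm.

177 mm of thermosteric rise

Layer 1 at 21 °C → α = 2.2×10⁻⁴ K⁻¹
Layer 2 at 16 °C → α = 1.9×10⁻⁴ K⁻¹
Layer 3 at 8.8 °C → α = 1.4×10⁻⁴ K⁻¹
Layer 4 at 2 °C → α = 0.96×10⁻⁴ K⁻¹
Layer 1: 140 × 2.2×10⁻⁴ × 1.1 = 0.03388 m
140–850 m: 0.78 × 710 × 1.9×10⁻⁴ = 0.105222 m
850–1380 m: 0.38 × 530 × 1.4×10⁻⁴ = 0.028196 m
0.96×10⁻⁴ × 670 × 0.15 = 0.009648 m
Δh = 0.03388 + 0.105222 + 0.028196 + 0.009648 = 0.176946 m ≈ 177 mm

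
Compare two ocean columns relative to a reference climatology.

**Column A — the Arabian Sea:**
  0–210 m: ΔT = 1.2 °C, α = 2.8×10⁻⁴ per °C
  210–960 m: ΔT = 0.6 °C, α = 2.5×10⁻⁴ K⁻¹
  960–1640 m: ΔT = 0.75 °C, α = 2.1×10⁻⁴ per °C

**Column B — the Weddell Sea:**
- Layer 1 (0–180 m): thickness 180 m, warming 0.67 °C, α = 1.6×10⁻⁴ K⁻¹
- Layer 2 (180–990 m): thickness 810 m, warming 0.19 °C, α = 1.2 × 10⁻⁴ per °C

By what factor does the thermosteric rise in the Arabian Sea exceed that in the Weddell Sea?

A 0–210 m: 2.8×10⁻⁴ × 210 × 1.2 = 0.07056 m
A 0.6 × 2.5×10⁻⁴ × 750 = 0.11250 m
A 960–1640 m: 0.75 × 680 × 2.1×10⁻⁴ = 0.10710 m
A total: 0.29016 m
B 1.6×10⁻⁴ × 180 × 0.67 = 0.019296 m
B 810 × 0.19 × 1.2×10⁻⁴ = 0.018468 m
B total: 0.037764 m
Ratio: 0.29016 / 0.037764 ≈ 7.684

7.68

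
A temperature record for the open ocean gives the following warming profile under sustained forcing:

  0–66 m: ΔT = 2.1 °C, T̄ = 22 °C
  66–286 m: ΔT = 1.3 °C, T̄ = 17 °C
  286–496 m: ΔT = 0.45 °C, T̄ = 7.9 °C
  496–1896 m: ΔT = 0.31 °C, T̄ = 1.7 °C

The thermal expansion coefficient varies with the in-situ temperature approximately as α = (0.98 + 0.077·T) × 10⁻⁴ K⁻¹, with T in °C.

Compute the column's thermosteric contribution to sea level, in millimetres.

166 mm

Layer 1: α = (0.98 + 0.077×22)×10⁻⁴ = 2.674×10⁻⁴ K⁻¹
Layer 2: α = (0.98 + 0.077×17)×10⁻⁴ = 2.289×10⁻⁴ K⁻¹
Layer 3: α = (0.98 + 0.077×7.9)×10⁻⁴ = 1.5883×10⁻⁴ K⁻¹
Layer 4: α = (0.98 + 0.077×1.7)×10⁻⁴ = 1.1109×10⁻⁴ K⁻¹
0–66 m: 2.674×10⁻⁴ × 2.1 × 66 = 0.03706164 m
66–286 m: 220 × 1.3 × 2.289×10⁻⁴ = 0.0654654 m
Layer 3: 1.5883×10⁻⁴ × 210 × 0.45 = 0.015009435 m
496–1896 m: 1400 × 0.31 × 1.1109×10⁻⁴ = 0.04821306 m
Δh = 0.03706164 + 0.0654654 + 0.015009435 + 0.04821306 = 0.165749535 m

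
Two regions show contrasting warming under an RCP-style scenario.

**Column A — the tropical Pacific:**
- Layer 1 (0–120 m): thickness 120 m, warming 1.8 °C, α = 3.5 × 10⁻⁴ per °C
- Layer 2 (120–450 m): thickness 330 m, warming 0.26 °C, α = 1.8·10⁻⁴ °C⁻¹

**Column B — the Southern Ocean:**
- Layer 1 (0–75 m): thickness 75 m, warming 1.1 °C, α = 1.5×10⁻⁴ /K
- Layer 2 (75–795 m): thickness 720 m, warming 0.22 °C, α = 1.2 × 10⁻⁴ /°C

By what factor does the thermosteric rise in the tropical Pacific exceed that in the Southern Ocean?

A Layer 1: 120 × 3.5×10⁻⁴ × 1.8 = 0.07560 m
A 120–450 m: 0.26 × 1.8×10⁻⁴ × 330 = 0.015444 m
A total: 0.091044 m
B 1.1 × 1.5×10⁻⁴ × 75 = 0.012375 m
B Layer 2: 720 × 0.22 × 1.2×10⁻⁴ = 0.019008 m
B total: 0.031383 m
Ratio: 0.091044 / 0.031383 ≈ 2.901

≈ 2.90×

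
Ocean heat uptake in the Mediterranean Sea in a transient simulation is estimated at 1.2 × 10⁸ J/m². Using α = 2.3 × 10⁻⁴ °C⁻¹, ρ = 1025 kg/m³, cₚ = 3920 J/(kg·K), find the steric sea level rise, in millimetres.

6.87 mm

Δh = αQ/(ρcₚ) = 2.3×10⁻⁴ × 1.2×10⁸ / (1025 × 3920) ≈ 0.0068691 m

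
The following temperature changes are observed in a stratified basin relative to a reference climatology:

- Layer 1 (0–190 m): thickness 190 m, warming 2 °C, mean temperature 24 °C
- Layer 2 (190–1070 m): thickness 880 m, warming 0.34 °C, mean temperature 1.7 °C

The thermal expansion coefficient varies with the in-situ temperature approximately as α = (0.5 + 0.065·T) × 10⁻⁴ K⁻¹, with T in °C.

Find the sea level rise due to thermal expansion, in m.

Δh ≈ 0.097 m

Layer 1: α = (0.5 + 0.065×24)×10⁻⁴ = 2.06×10⁻⁴ K⁻¹
Layer 2: α = (0.5 + 0.065×1.7)×10⁻⁴ = 0.6105×10⁻⁴ K⁻¹
Layer 1: 2.06×10⁻⁴ × 2 × 190 = 0.07828 m
Layer 2: 0.34 × 0.6105×10⁻⁴ × 880 = 0.01826616 m
Δh = 0.07828 + 0.01826616 = 0.09654616 m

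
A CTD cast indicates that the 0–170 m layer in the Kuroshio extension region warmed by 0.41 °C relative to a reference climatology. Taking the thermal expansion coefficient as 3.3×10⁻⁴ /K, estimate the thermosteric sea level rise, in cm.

2.30 cm of thermosteric rise

Δh = αΔT·H = 3.3×10⁻⁴ × 0.41 × 170 = 0.023001 m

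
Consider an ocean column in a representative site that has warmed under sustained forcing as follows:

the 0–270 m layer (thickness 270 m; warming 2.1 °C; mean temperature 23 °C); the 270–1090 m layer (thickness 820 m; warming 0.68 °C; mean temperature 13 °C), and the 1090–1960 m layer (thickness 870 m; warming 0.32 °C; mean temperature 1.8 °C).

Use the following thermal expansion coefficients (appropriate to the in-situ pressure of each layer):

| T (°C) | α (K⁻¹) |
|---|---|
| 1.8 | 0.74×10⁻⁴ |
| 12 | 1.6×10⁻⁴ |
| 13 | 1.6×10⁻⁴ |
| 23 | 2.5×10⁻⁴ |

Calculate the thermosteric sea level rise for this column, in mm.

252 mm of thermosteric rise

Layer 1 at 23 °C → α = 2.5×10⁻⁴ K⁻¹
Layer 2 at 13 °C → α = 1.6×10⁻⁴ K⁻¹
Layer 3 at 1.8 °C → α = 0.74×10⁻⁴ K⁻¹
Layer 1: 270 × 2.1 × 2.5×10⁻⁴ = 0.14175 m
270–1090 m: 0.68 × 820 × 1.6×10⁻⁴ = 0.089216 m
Layer 3: 870 × 0.32 × 0.74×10⁻⁴ = 0.0206016 m
Δh = 0.14175 + 0.089216 + 0.0206016 = 0.2515676 m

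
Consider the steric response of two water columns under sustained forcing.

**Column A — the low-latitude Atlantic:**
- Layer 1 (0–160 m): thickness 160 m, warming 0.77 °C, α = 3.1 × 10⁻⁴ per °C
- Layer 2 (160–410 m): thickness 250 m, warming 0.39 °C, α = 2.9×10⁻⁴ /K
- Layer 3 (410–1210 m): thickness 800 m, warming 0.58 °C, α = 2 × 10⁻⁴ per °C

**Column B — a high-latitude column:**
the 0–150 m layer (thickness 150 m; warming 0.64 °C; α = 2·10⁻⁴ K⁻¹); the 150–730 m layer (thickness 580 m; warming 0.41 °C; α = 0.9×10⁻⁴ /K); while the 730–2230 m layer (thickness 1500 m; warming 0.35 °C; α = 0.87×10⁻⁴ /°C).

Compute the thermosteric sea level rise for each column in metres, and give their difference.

Δh_A ≈ 0.159 m, Δh_B ≈ 0.0863 m; difference ≈ 0.0730 m

A Layer 1: 160 × 3.1×10⁻⁴ × 0.77 = 0.038192 m
A 250 × 0.39 × 2.9×10⁻⁴ = 0.028275 m
A 410–1210 m: 2×10⁻⁴ × 0.58 × 800 = 0.09280 m
A total: 0.159267 m
B 0.64 × 150 × 2×10⁻⁴ = 0.01920 m
B 150–730 m: 0.9×10⁻⁴ × 0.41 × 580 = 0.021402 m
B 730–2230 m: 0.87×10⁻⁴ × 1500 × 0.35 = 0.045675 m
B total: 0.086277 m
Difference: 0.159267 − 0.086277 = 0.07299 m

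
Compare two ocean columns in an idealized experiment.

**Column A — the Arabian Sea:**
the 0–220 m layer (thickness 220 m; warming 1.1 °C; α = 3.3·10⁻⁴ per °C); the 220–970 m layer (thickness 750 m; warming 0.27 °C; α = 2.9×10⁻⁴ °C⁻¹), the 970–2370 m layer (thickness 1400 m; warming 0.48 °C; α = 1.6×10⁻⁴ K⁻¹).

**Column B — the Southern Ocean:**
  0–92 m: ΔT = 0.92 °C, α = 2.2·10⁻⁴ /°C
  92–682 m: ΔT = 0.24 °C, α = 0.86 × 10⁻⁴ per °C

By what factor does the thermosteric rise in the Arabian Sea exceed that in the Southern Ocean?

7.99

A 0–220 m: 220 × 1.1 × 3.3×10⁻⁴ = 0.07986 m
A 220–970 m: 750 × 0.27 × 2.9×10⁻⁴ = 0.058725 m
A 1400 × 0.48 × 1.6×10⁻⁴ = 0.10752 m
A total: 0.246105 m
B 92 × 0.92 × 2.2×10⁻⁴ = 0.0186208 m
B Layer 2: 0.24 × 590 × 0.86×10⁻⁴ = 0.0121776 m
B total: 0.0307984 m
Ratio: 0.246105 / 0.0307984 ≈ 7.991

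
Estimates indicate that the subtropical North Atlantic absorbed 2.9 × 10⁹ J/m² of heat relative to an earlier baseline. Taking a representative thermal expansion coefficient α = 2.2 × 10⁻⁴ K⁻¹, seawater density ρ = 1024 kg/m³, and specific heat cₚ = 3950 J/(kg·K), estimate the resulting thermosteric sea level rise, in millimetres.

Δh = 160 mm

Δh = αQ/(ρcₚ) = 2.2×10⁻⁴ × 2.9×10⁹ / (1024 × 3950) ≈ 0.15773 m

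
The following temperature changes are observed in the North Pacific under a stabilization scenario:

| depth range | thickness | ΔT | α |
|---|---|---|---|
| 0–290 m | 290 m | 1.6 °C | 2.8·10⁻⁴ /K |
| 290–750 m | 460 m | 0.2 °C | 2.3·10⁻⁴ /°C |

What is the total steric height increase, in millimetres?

Δh ≈ 150 mm

0–290 m: 290 × 1.6 × 2.8×10⁻⁴ = 0.12992 m
290–750 m: 460 × 0.2 × 2.3×10⁻⁴ = 0.02116 m
Δh = 0.12992 + 0.02116 = 0.15108 m ≈ 150 mm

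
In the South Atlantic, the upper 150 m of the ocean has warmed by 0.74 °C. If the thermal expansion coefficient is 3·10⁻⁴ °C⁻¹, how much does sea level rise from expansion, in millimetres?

Δh ≈ 33.3 mm

Δh = αΔT·H = 3×10⁻⁴ × 0.74 × 150 = 0.03330 m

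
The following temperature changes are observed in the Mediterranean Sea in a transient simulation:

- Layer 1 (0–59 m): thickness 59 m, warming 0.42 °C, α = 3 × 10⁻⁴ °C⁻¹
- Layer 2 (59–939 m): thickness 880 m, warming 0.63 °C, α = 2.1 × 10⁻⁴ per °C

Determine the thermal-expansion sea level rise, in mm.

Δh ≈ 120 mm

Layer 1: 0.42 × 59 × 3×10⁻⁴ = 0.007434 m
Layer 2: 2.1×10⁻⁴ × 0.63 × 880 = 0.116424 m
Δh = 0.007434 + 0.116424 = 0.123858 m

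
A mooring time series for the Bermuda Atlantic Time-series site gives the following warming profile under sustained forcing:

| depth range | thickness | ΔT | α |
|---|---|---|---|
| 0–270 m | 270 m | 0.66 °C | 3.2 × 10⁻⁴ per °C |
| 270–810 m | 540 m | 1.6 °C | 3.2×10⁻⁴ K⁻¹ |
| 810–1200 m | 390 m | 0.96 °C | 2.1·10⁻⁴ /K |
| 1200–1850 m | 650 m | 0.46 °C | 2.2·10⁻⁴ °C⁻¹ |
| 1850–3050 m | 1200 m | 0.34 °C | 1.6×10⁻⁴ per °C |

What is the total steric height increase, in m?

270 × 0.66 × 3.2×10⁻⁴ = 0.057024 m
Layer 2: 1.6 × 540 × 3.2×10⁻⁴ = 0.27648 m
810–1200 m: 2.1×10⁻⁴ × 0.96 × 390 = 0.078624 m
2.2×10⁻⁴ × 650 × 0.46 = 0.06578 m
1850–3050 m: 1200 × 1.6×10⁻⁴ × 0.34 = 0.06528 m
Δh = 0.057024 + 0.27648 + 0.078624 + 0.06578 + 0.06528 = 0.543188 m ≈ 0.543 m

Δh ≈ 0.543 m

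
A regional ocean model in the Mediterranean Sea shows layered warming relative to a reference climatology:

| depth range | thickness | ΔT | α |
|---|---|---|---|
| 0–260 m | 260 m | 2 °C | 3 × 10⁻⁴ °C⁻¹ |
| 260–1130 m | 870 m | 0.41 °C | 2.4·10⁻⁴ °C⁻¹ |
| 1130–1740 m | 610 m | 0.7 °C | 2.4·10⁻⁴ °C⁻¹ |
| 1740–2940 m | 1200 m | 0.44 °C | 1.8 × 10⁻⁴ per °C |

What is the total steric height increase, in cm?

Δh = 43.9 cm

3×10⁻⁴ × 2 × 260 = 0.15600 m
Layer 2: 870 × 0.41 × 2.4×10⁻⁴ = 0.085608 m
Layer 3: 610 × 2.4×10⁻⁴ × 0.7 = 0.10248 m
0.44 × 1200 × 1.8×10⁻⁴ = 0.09504 m
Δh = 0.15600 + 0.085608 + 0.10248 + 0.09504 = 0.439128 m ≈ 43.9 cm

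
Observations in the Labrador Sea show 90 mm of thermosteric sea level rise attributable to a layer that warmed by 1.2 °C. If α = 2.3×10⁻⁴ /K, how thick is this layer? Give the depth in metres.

326 m

H = Δh/(αΔT) = 0.09 / (2.3×10⁻⁴ × 1.2) ≈ 326.1 m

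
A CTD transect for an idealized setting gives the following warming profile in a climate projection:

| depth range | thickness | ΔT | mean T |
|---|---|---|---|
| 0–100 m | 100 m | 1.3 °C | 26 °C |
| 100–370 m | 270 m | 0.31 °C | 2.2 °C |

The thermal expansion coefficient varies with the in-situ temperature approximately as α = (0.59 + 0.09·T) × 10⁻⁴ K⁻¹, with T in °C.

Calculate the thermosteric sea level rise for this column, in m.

about 0.045 m

Layer 1: α = (0.59 + 0.09×26)×10⁻⁴ = 2.93×10⁻⁴ K⁻¹
Layer 2: α = (0.59 + 0.09×2.2)×10⁻⁴ = 0.788×10⁻⁴ K⁻¹
Layer 1: 100 × 1.3 × 2.93×10⁻⁴ = 0.03809 m
100–370 m: 0.788×10⁻⁴ × 270 × 0.31 = 0.00659556 m
Δh = 0.03809 + 0.00659556 = 0.04468556 m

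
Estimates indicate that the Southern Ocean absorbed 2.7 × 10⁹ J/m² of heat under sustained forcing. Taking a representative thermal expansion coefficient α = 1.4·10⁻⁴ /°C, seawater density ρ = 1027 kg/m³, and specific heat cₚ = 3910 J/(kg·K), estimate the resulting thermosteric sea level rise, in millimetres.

Δh ≈ 94 mm

Δh = αQ/(ρcₚ) = 1.4×10⁻⁴ × 2.7×10⁹ / (1027 × 3910) ≈ 0.094134 m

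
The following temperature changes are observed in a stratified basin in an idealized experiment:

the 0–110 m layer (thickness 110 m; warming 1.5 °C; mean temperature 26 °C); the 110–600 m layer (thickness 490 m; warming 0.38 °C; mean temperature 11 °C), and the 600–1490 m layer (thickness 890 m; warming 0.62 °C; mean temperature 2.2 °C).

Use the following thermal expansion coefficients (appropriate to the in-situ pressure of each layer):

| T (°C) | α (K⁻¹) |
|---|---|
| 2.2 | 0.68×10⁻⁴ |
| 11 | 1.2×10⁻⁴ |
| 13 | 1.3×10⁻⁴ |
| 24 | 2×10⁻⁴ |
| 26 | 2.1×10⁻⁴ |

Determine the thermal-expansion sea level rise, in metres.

Δh = 0.0945 m

Layer 1 at 26 °C → α = 2.1×10⁻⁴ K⁻¹
Layer 2 at 11 °C → α = 1.2×10⁻⁴ K⁻¹
Layer 3 at 2.2 °C → α = 0.68×10⁻⁴ K⁻¹
2.1×10⁻⁴ × 110 × 1.5 = 0.03465 m
0.38 × 490 × 1.2×10⁻⁴ = 0.022344 m
Layer 3: 0.68×10⁻⁴ × 890 × 0.62 = 0.0375224 m
Δh = 0.03465 + 0.022344 + 0.0375224 = 0.0945164 m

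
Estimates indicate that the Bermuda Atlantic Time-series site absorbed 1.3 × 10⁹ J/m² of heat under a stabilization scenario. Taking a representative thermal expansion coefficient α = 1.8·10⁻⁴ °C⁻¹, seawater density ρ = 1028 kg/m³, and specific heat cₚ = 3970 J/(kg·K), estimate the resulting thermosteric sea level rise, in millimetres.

about 57.3 mm

Δh = αQ/(ρcₚ) = 1.8×10⁻⁴ × 1.3×10⁹ / (1028 × 3970) ≈ 0.057337 m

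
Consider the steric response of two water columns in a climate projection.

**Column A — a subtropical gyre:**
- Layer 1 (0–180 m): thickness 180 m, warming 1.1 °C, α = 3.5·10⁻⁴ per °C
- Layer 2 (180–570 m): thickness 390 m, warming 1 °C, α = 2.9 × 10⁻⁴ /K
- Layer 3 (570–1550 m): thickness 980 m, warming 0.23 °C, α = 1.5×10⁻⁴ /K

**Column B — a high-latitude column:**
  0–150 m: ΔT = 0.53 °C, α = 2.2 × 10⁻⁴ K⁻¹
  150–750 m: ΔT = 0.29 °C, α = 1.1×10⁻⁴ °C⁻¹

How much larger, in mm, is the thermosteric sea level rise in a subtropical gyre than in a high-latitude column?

Δh_A − Δh_B ≈ 180 mm

A Layer 1: 1.1 × 3.5×10⁻⁴ × 180 = 0.06930 m
A 180–570 m: 390 × 2.9×10⁻⁴ × 1 = 0.11310 m
A Layer 3: 0.23 × 980 × 1.5×10⁻⁴ = 0.03381 m
A total: 0.21621 m
B Layer 1: 2.2×10⁻⁴ × 0.53 × 150 = 0.01749 m
B Layer 2: 1.1×10⁻⁴ × 0.29 × 600 = 0.01914 m
B total: 0.03663 m
Difference: 0.21621 − 0.03663 = 0.17958 m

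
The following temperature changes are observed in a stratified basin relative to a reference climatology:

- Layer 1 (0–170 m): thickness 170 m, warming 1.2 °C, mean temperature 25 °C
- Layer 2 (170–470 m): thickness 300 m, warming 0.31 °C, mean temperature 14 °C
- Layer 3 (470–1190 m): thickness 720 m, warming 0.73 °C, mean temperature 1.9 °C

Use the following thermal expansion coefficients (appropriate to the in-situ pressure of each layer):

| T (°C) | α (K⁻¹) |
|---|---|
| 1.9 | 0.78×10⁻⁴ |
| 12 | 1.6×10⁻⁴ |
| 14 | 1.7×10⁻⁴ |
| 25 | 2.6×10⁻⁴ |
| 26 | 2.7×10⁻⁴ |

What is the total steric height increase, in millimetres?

Layer 1 at 25 °C → α = 2.6×10⁻⁴ K⁻¹
Layer 2 at 14 °C → α = 1.7×10⁻⁴ K⁻¹
Layer 3 at 1.9 °C → α = 0.78×10⁻⁴ K⁻¹
0–170 m: 170 × 2.6×10⁻⁴ × 1.2 = 0.05304 m
300 × 0.31 × 1.7×10⁻⁴ = 0.01581 m
470–1190 m: 720 × 0.73 × 0.78×10⁻⁴ = 0.0409968 m
Δh = 0.05304 + 0.01581 + 0.0409968 = 0.1098468 m ≈ 110 mm

Δh = 110 mm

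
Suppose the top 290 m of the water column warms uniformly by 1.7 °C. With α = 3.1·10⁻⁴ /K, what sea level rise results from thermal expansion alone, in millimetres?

Δh = αΔT·H = 3.1×10⁻⁴ × 1.7 × 290 = 0.15283 m

about 150 mm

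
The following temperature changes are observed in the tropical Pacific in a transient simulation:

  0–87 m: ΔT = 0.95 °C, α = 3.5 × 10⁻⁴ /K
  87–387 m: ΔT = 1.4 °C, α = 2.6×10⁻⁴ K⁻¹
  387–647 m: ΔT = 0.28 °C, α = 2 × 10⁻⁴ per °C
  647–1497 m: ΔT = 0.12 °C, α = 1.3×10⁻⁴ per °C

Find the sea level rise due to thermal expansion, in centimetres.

Δh ≈ 16.6 cm

0–87 m: 87 × 3.5×10⁻⁴ × 0.95 = 0.0289275 m
Layer 2: 2.6×10⁻⁴ × 1.4 × 300 = 0.10920 m
Layer 3: 2×10⁻⁴ × 260 × 0.28 = 0.01456 m
850 × 0.12 × 1.3×10⁻⁴ = 0.01326 m
Δh = 0.0289275 + 0.10920 + 0.01456 + 0.01326 = 0.1659475 m ≈ 16.6 cm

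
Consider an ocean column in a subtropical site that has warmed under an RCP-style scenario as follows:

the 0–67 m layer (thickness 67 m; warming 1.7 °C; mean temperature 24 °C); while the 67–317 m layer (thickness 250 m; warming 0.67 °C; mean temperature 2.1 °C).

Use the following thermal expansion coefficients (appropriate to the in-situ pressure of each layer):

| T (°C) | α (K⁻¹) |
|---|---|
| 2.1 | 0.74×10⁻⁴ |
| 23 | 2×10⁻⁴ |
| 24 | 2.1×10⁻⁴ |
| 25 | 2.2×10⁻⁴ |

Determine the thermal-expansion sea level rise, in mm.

Layer 1 at 24 °C → α = 2.1×10⁻⁴ K⁻¹
Layer 2 at 2.1 °C → α = 0.74×10⁻⁴ K⁻¹
0–67 m: 1.7 × 2.1×10⁻⁴ × 67 = 0.023919 m
67–317 m: 250 × 0.74×10⁻⁴ × 0.67 = 0.012395 m
Δh = 0.023919 + 0.012395 = 0.036314 m ≈ 36.3 mm

36.3 mm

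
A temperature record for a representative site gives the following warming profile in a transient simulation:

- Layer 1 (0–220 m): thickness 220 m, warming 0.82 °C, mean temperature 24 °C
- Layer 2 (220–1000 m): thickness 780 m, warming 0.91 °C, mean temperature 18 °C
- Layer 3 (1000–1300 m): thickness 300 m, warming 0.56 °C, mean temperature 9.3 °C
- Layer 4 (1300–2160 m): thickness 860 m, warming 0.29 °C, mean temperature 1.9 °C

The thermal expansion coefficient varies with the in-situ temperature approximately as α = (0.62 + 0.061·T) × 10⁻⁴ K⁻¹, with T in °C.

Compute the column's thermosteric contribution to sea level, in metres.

Δh ≈ 0.198 m

Layer 1: α = (0.62 + 0.061×24)×10⁻⁴ = 2.084×10⁻⁴ K⁻¹
Layer 2: α = (0.62 + 0.061×18)×10⁻⁴ = 1.718×10⁻⁴ K⁻¹
Layer 3: α = (0.62 + 0.061×9.3)×10⁻⁴ = 1.1873×10⁻⁴ K⁻¹
Layer 4: α = (0.62 + 0.061×1.9)×10⁻⁴ = 0.7359×10⁻⁴ K⁻¹
Layer 1: 2.084×10⁻⁴ × 0.82 × 220 = 0.03759536 m
220–1000 m: 780 × 0.91 × 1.718×10⁻⁴ = 0.12194364 m
1.1873×10⁻⁴ × 0.56 × 300 = 0.01994664 m
860 × 0.7359×10⁻⁴ × 0.29 = 0.018353346 m
Δh = 0.03759536 + 0.12194364 + 0.01994664 + 0.018353346 = 0.197838986 m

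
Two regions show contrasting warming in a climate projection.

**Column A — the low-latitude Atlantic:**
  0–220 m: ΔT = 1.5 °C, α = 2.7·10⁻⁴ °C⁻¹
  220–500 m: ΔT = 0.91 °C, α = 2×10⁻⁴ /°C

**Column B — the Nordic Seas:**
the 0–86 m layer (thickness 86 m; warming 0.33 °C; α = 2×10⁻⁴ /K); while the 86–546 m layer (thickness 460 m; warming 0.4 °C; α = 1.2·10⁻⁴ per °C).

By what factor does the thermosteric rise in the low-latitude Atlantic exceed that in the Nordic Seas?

A 220 × 2.7×10⁻⁴ × 1.5 = 0.08910 m
A 220–500 m: 280 × 0.91 × 2×10⁻⁴ = 0.05096 m
A total: 0.14006 m
B 2×10⁻⁴ × 86 × 0.33 = 0.005676 m
B 460 × 0.4 × 1.2×10⁻⁴ = 0.02208 m
B total: 0.027756 m
Ratio: 0.14006 / 0.027756 ≈ 5.046

a factor of 5.0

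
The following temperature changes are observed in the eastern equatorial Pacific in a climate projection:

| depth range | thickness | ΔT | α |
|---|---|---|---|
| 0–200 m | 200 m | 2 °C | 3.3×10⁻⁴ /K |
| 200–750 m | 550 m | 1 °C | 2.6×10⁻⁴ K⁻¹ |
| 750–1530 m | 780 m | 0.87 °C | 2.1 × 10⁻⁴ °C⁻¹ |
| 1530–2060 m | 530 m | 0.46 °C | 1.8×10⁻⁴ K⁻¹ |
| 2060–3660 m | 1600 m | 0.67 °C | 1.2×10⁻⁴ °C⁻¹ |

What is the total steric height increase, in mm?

Layer 1: 3.3×10⁻⁴ × 2 × 200 = 0.13200 m
1 × 2.6×10⁻⁴ × 550 = 0.14300 m
750–1530 m: 780 × 0.87 × 2.1×10⁻⁴ = 0.142506 m
0.46 × 530 × 1.8×10⁻⁴ = 0.043884 m
Layer 5: 1600 × 0.67 × 1.2×10⁻⁴ = 0.12864 m
Δh = 0.13200 + 0.14300 + 0.142506 + 0.043884 + 0.12864 = 0.59003 m ≈ 590 mm

Δh ≈ 590 mm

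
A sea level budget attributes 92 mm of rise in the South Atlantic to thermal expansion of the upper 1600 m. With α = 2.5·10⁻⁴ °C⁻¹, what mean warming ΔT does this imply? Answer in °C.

0.23 °C

ΔT = Δh/(αH) = 0.092 / (2.5×10⁻⁴ × 1600) = 0.2300 °C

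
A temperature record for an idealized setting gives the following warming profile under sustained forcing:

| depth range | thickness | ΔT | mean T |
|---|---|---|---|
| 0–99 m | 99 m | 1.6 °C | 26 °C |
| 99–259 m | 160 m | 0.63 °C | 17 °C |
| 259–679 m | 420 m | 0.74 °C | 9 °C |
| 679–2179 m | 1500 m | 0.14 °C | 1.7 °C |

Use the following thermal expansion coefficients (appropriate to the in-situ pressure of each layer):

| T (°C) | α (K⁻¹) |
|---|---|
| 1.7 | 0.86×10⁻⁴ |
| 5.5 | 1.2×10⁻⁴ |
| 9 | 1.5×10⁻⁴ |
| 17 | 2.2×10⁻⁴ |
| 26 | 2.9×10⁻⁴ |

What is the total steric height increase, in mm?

Δh ≈ 133 mm

Layer 1 at 26 °C → α = 2.9×10⁻⁴ K⁻¹
Layer 2 at 17 °C → α = 2.2×10⁻⁴ K⁻¹
Layer 3 at 9 °C → α = 1.5×10⁻⁴ K⁻¹
Layer 4 at 1.7 °C → α = 0.86×10⁻⁴ K⁻¹
0–99 m: 1.6 × 2.9×10⁻⁴ × 99 = 0.045936 m
Layer 2: 160 × 0.63 × 2.2×10⁻⁴ = 0.022176 m
259–679 m: 420 × 1.5×10⁻⁴ × 0.74 = 0.04662 m
0.86×10⁻⁴ × 0.14 × 1500 = 0.01806 m
Δh = 0.045936 + 0.022176 + 0.04662 + 0.01806 = 0.132792 m ≈ 133 mm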